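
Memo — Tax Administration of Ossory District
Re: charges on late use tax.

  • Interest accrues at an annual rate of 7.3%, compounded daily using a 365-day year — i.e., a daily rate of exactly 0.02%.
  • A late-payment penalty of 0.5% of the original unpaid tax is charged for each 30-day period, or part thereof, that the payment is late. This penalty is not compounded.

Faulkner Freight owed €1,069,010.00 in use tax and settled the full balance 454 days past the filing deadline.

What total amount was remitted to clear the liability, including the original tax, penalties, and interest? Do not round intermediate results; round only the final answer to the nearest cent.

Penalty periods: ⌈454/30⌉ = 16; penalty = 16 × 0.5% × €1,069,010.00 = €85,520.80
Interest: €1,069,010.00 × ((1 + 0.0002)^454 − 1) = €1,069,010.00 × 0.09504003… = €101,598.7443…
Total = €1,069,010.00 + €85,520.8000 + €101,598.7443… = €1,256,129.54

€1,256,129.54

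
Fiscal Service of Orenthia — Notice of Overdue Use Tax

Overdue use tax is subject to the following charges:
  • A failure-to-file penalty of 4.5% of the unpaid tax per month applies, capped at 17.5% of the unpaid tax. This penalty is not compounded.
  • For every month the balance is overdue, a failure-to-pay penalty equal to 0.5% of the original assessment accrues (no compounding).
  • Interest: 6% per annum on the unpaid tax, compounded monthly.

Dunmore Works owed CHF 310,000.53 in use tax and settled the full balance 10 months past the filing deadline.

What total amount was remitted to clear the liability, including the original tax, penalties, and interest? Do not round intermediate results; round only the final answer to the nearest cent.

CHF 395,604.12

Failure-to-file: 10 × 4.5% × CHF 310,000.53 = CHF 139,500.24…, capped at 17.5% × CHF 310,000.53 = CHF 54,250.09…
Failure-to-pay penalty: 10 × 0.5% × CHF 310,000.53 = CHF 15,500.03…
Interest (6%/yr ÷ 12 = 0.5%/month): CHF 310,000.53 × ((1 + 0.005)^10 − 1) = CHF 15,853.4680…
Total = CHF 310,000.53 + CHF 69,750.1193… + CHF 15,853.4680… = CHF 395,604.12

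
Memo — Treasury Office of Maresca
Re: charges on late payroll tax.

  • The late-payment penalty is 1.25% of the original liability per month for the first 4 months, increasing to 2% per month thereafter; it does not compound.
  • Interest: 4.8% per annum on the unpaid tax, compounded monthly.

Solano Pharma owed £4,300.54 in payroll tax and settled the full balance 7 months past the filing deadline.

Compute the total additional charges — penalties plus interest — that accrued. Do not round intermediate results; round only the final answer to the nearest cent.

£594.93

Penalty, months 1–4: 4 × 1.25% × £4,300.54 = £215.03…
Penalty, months 5–7: 3 × 2% × £4,300.54 = £258.03…
Interest (4.8%/yr ÷ 12 = 0.4%/month): £4,300.54 × ((1 + 0.004)^7 − 1) = £121.8698…
Penalties + interest = £473.0594 + £121.8698… = £594.93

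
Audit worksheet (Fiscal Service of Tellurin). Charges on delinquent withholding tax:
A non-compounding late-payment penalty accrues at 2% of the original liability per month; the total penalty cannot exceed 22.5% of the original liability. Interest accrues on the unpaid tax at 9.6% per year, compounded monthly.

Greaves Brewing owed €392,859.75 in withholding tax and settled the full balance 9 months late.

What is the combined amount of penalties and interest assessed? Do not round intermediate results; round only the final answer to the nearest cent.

Penalty: 9 × 2% × €392,859.75 = €70,714.76… (below the 22.5% cap of €88,393.44…)
Interest (9.6%/yr ÷ 12 = 0.8%/month): €392,859.75 × ((1 + 0.008)^9 − 1) = €29,208.1514…
Penalties + interest = €70,714.7550 + €29,208.1514… = €99,922.91

€99,922.91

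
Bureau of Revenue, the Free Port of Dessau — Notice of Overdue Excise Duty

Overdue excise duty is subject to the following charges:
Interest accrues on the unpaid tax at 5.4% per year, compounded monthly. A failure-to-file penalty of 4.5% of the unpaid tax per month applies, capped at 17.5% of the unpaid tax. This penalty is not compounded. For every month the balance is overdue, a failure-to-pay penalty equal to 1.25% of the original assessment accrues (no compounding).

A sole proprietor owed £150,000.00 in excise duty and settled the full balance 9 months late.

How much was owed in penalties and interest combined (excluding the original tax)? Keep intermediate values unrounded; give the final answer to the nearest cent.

£49,310.51

Failure-to-file: 9 × 4.5% × £150,000.00 = £60,750.00, capped at 17.5% × £150,000.00 = £26,250.00
Failure-to-pay penalty: 9 × 1.25% × £150,000.00 = £16,875.00
Interest (5.4%/yr ÷ 12 = 0.45%/month): £150,000.00 × ((1 + 0.0045)^9 − 1) = £6,185.5060…
Penalties + interest = £43,125.0000 + £6,185.5060… = £49,310.51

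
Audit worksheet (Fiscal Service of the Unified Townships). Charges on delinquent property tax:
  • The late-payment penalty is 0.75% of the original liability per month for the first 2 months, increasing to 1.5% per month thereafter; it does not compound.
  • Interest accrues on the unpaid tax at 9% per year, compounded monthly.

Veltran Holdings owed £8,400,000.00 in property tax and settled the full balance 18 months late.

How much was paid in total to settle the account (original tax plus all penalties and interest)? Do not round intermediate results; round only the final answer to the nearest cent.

£11,751,267.27

Penalty, months 1–2: 2 × 0.75% × £8,400,000.00 = £126,000.00
Penalty, months 3–18: 16 × 1.5% × £8,400,000.00 = £2,016,000.00
Interest (9%/yr ÷ 12 = 0.75%/month): £8,400,000.00 × ((1 + 0.0075)^18 − 1) = £1,209,267.2651…
Total = £8,400,000.00 + £2,142,000.0000 + £1,209,267.2651… = £11,751,267.27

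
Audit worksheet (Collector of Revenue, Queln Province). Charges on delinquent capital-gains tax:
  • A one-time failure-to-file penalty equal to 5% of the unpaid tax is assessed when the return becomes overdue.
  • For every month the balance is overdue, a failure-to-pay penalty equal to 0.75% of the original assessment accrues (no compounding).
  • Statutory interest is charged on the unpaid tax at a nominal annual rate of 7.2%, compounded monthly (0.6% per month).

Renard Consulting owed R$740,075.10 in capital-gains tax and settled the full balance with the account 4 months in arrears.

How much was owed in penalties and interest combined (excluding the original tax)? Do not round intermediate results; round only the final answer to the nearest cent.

Failure-to-file penalty: 5% × R$740,075.10 = R$37,003.76…
Failure-to-pay penalty = 0.75% × R$740,075.10 × 4 mo = R$22,202.25…
Interest: R$740,075.10 × ((1 + 0.006)^4 − 1) = R$740,075.10 × 0.0242169… = R$17,922.2990…
Penalties + interest = R$59,206.0080 + R$17,922.2990… = R$77,128.31

R$77,128.31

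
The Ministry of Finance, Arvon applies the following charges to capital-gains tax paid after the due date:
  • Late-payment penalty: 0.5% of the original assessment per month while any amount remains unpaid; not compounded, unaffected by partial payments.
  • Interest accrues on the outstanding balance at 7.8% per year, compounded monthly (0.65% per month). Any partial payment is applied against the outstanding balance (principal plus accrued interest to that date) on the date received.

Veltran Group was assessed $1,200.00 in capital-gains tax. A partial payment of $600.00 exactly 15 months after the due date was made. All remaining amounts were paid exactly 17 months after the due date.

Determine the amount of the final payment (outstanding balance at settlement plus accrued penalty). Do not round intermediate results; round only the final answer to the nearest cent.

Balance at month 15: $1,200.0000 × (1 + 0.0065)^15 = $1,322.4764…
After $600.00 payment: $1,322.4764… − $600.00 = $722.4764…
Balance at month 17: $722.4764… × (1 + 0.0065)^2 = $731.8991…
Penalty: 17 × 0.5% × $1,200.00 = $102.00
Final settlement = outstanding balance + penalty = $731.8991… + $102.00 = $833.90

$833.90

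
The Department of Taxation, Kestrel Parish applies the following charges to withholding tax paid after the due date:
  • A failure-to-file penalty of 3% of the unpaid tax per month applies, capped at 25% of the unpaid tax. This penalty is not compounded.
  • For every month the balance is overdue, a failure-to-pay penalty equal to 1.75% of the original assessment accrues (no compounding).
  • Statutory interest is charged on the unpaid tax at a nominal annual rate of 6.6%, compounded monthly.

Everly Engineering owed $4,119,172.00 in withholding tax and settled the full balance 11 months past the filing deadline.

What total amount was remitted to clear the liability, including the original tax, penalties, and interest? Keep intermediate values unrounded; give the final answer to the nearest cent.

Failure-to-file: 11 × 3% × $4,119,172.00 = $1,359,326.76, capped at 25% × $4,119,172.00 = $1,029,793.00
Failure-to-pay penalty: 11 × 1.75% × $4,119,172.00 = $792,940.61
Interest (6.6%/yr ÷ 12 = 0.55%/month): $4,119,172.00 × ((1 + 0.0055)^11 − 1) = $256,177.5109…
Total = $4,119,172.00 + $1,822,733.6100 + $256,177.5109… = $6,198,083.12

$6,198,083.12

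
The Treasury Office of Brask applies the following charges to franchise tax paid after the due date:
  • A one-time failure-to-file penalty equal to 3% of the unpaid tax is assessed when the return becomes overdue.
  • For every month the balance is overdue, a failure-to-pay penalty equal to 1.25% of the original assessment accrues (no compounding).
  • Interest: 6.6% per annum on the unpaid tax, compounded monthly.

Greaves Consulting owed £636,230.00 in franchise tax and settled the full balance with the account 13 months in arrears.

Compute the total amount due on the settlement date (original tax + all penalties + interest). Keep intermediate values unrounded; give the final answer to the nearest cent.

£805,726.60

Failure-to-file penalty: 3% × £636,230.00 = £19,086.90
Failure-to-pay penalty = 1.25% × £636,230.00 × 13 mo = £103,387.38…
Interest (6.6%/yr ÷ 12 = 0.55%/month): £636,230.00 × ((1 + 0.0055)^13 − 1) = £47,022.3240…
Total = £636,230.00 + £122,474.2750 + £47,022.3240… = £805,726.60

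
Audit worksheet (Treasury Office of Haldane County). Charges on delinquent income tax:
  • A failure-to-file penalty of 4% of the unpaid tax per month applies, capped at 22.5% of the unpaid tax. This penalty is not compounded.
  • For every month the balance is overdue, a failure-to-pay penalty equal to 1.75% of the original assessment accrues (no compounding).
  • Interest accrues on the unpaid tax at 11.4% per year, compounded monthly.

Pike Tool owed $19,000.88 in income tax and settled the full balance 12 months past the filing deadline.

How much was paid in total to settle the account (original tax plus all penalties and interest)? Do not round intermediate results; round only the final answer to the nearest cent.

$29,549.20

Failure-to-file: 12 × 4% × $19,000.88 = $9,120.42…, capped at 22.5% × $19,000.88 = $4,275.20…
Failure-to-pay penalty = 1.75% × $19,000.88 × 12 mo = $3,990.18…
Interest (11.4%/yr ÷ 12 = 0.95%/month): $19,000.88 × ((1 + 0.0095)^12 − 1) = $2,282.9408…
Total = $19,000.88 + $8,265.3828 + $2,282.9408… = $29,549.20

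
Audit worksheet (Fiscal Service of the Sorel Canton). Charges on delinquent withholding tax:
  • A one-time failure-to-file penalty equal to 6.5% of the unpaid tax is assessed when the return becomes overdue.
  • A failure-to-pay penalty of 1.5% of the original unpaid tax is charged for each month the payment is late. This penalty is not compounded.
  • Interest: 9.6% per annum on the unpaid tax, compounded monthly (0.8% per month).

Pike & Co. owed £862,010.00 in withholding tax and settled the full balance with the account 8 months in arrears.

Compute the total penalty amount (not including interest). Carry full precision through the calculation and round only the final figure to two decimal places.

£159,471.85

Failure-to-file penalty: 6.5% × £862,010.00 = £56,030.65
Failure-to-pay penalty: 8 × 1.5% × £862,010.00 = £103,441.20
Total penalty = £56,030.65 + £103,441.20 = £159,471.85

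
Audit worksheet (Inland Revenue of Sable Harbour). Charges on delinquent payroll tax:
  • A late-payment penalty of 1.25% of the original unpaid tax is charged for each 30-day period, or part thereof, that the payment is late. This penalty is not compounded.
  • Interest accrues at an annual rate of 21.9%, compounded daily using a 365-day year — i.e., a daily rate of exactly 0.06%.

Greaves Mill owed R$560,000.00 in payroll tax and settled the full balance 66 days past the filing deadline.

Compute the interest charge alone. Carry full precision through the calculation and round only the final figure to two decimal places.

Interest: R$560,000.00 × ((1 + 0.0006)^66 − 1) = R$560,000.00 × 0.04038218… = R$22,614.0198…

R$22,614.02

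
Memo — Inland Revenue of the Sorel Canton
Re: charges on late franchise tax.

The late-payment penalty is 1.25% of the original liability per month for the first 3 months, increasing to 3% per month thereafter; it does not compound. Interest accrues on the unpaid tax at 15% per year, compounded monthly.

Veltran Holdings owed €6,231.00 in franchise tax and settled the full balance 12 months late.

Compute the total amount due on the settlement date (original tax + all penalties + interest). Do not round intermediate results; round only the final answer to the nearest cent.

€9,148.69

Penalty, months 1–3: 3 × 1.25% × €6,231.00 = €233.66…
Penalty, months 4–12: 9 × 3% × €6,231.00 = €1,682.37
Interest (15%/yr ÷ 12 = 1.25%/month): €6,231.00 × ((1 + 0.0125)^12 − 1) = €1,001.6614…
Total = €6,231.00 + €1,916.0325 + €1,001.6614… = €9,148.69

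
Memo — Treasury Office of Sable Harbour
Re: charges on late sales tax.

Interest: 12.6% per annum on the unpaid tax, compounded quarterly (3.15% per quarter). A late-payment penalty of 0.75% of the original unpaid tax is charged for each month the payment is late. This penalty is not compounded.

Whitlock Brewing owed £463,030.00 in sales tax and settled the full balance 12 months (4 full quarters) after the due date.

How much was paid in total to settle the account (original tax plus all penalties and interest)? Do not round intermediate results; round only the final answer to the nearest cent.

Late-payment penalty = 0.75% × £463,030.00 × 12 mo = £41,672.70
Interest: £463,030.00 × ((1 + 0.0315)^4 − 1) = £463,030.00 × 0.1320795… = £61,156.7746…
Total = £463,030.00 + £41,672.7000 + £61,156.7746… = £565,859.47

£565,859.47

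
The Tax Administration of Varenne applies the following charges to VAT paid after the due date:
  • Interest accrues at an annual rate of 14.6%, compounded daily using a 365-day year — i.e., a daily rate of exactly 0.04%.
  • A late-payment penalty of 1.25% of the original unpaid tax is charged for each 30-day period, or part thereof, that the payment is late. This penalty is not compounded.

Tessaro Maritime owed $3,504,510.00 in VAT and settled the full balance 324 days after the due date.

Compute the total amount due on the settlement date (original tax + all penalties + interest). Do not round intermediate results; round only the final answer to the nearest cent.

Penalty periods: ⌈324/30⌉ = 11; penalty = 11 × 1.25% × $3,504,510.00 = $481,870.13…
Interest: $3,504,510.00 × ((1 + 0.0004)^324 − 1) = $3,504,510.00 × 0.13834344… = $484,825.9853…
Total = $3,504,510.00 + $481,870.1250 + $484,825.9853… = $4,471,206.11

$4,471,206.11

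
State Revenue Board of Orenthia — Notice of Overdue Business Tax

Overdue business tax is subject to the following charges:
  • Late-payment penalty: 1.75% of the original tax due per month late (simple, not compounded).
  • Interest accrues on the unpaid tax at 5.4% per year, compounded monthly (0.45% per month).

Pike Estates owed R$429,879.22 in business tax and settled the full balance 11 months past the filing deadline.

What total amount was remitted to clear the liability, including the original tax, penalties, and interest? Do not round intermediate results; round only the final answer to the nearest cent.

Late-payment penalty: 11 × 1.75% × R$429,879.22 = R$82,751.75…
Interest: R$429,879.22 × ((1 + 0.0045)^11 − 1) = R$429,879.22 × 0.0506289… = R$21,764.3214…
Total = R$429,879.22 + R$82,751.7499… + R$21,764.3214… = R$534,395.29

R$534,395.29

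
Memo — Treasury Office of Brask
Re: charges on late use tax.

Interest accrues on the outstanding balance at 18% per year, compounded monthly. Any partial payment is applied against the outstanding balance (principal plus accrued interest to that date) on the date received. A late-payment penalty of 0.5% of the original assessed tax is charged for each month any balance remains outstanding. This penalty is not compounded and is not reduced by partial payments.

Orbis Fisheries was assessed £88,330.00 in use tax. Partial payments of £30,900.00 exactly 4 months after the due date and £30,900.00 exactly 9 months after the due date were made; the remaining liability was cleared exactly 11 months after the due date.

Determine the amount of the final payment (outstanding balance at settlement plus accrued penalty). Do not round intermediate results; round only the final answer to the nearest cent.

Monthly rate = 18% ÷ 12 = 1.5%
Balance at month 4: £88,330.0000 × (1 + 0.015)^4 = £93,750.2424…
After £30,900.00 payment: £93,750.2424… − £30,900.00 = £62,850.2424…
Balance at month 9: £62,850.2424… × (1 + 0.015)^5 = £67,707.5608…
After £30,900.00 payment: £67,707.5608… − £30,900.00 = £36,807.5608…
Balance at month 11: £36,807.5608… × (1 + 0.015)^2 = £37,920.0693…
Penalty: 11 × 0.5% × £88,330.00 = £4,858.15
Final settlement = outstanding balance + penalty = £37,920.0693… + £4,858.15 = £42,778.22

£42,778.22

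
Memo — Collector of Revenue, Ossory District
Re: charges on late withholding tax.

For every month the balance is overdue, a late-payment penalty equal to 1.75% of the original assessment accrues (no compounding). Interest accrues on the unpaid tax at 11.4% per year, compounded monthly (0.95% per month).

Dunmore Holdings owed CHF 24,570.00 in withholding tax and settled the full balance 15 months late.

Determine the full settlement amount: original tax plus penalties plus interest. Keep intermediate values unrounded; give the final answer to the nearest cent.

CHF 34,763.55

Late-payment penalty = 1.75% × CHF 24,570.00 × 15 mo = CHF 6,449.63…
Interest: CHF 24,570.00 × ((1 + 0.0095)^15 − 1) = CHF 24,570.00 × 0.1523777… = CHF 3,743.9203…
Total = CHF 24,570.00 + CHF 6,449.6250 + CHF 3,743.9203… = CHF 34,763.55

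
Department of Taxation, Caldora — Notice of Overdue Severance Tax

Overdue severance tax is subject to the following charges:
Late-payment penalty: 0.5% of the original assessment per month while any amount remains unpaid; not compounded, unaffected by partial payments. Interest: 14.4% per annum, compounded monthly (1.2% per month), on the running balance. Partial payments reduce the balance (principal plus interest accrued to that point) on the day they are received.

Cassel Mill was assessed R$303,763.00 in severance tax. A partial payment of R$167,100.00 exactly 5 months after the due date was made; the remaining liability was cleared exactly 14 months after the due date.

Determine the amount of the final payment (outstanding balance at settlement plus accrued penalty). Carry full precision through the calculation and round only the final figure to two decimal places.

Balance at month 5: R$303,763.0000 × (1 + 0.012)^5 = R$322,431.4793…
After R$167,100.00 payment: R$322,431.4793… − R$167,100.00 = R$155,331.4793…
Balance at month 14: R$155,331.4793… × (1 + 0.012)^9 = R$172,935.4749…
Penalty: 14 × 0.5% × R$303,763.00 = R$21,263.41
Final settlement = outstanding balance + penalty = R$172,935.4749… + R$21,263.41 = R$194,198.88

R$194,198.88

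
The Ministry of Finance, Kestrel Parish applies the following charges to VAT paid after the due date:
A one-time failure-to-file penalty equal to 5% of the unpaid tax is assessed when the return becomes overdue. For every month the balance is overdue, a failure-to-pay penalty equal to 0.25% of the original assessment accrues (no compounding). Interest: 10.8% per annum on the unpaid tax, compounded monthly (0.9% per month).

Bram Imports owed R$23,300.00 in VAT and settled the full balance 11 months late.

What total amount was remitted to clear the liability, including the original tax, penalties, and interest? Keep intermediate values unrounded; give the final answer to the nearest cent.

Failure-to-file penalty: 5% × R$23,300.00 = R$1,165.00
Failure-to-pay penalty = 0.25% × R$23,300.00 × 11 mo = R$640.75
Interest: R$23,300.00 × ((1 + 0.009)^11 − 1) = R$23,300.00 × 0.1035775… = R$2,413.3552…
Total = R$23,300.00 + R$1,805.7500 + R$2,413.3552… = R$27,519.11

R$27,519.11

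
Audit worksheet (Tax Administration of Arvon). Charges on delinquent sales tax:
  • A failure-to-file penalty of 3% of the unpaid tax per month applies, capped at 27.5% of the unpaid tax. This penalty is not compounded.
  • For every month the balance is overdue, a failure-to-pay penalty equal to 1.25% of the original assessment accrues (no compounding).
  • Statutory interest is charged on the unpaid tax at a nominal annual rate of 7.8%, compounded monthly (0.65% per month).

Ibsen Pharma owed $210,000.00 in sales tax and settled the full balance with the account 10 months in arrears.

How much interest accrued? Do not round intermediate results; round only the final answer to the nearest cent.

Interest: $210,000.00 × ((1 + 0.0065)^10 − 1) = $210,000.00 × 0.0669346… = $14,056.2624…

$14,056.26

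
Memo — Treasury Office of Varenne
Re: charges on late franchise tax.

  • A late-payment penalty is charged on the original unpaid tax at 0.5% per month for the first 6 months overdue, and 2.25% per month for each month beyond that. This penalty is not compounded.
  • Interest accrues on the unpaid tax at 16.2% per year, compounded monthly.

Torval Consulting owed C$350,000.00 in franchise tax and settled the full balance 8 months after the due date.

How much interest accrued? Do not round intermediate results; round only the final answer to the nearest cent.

C$39,635.10

Interest (16.2%/yr ÷ 12 = 1.35%/month): C$350,000.00 × ((1 + 0.0135)^8 − 1) = C$39,635.0960…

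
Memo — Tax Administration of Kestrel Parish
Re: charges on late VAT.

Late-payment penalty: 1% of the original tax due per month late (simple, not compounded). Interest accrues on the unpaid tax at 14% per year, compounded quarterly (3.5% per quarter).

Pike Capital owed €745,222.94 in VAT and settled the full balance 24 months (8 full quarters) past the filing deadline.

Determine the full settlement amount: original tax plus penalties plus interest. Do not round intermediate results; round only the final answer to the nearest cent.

€1,160,169.81

Late-payment penalty = 1% × €745,222.94 × 24 mo = €178,853.51…
Interest: €745,222.94 × ((1 + 0.035)^8 − 1) = €745,222.94 × 0.3168090… = €236,093.3619…
Total = €745,222.94 + €178,853.5056 + €236,093.3619… = €1,160,169.81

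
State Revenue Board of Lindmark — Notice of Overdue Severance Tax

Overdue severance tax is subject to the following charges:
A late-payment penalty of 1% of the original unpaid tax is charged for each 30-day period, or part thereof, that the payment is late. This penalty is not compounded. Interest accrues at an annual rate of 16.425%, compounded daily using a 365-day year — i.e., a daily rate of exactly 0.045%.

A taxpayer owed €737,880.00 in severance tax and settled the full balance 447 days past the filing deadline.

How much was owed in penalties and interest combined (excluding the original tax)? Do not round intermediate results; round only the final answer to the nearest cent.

€275,046.88

Penalty periods: ⌈447/30⌉ = 15; penalty = 15 × 1% × €737,880.00 = €110,682.00
Interest: €737,880.00 × ((1 + 0.00045)^447 − 1) = €737,880.00 × 0.22275285… = €164,364.8762…
Penalties + interest = €110,682.0000 + €164,364.8762… = €275,046.88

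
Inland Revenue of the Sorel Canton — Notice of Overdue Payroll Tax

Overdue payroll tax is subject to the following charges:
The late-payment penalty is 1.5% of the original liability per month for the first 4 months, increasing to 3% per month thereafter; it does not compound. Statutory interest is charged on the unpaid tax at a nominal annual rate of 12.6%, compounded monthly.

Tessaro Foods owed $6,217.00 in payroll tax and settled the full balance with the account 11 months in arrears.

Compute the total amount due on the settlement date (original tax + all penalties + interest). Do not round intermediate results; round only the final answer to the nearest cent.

$8,652.56

Penalty, months 1–4: 4 × 1.5% × $6,217.00 = $373.02
Penalty, months 5–11: 7 × 3% × $6,217.00 = $1,305.57
Interest (12.6%/yr ÷ 12 = 1.05%/month): $6,217.00 × ((1 + 0.0105)^11 − 1) = $756.9746…
Total = $6,217.00 + $1,678.5900 + $756.9746… = $8,652.56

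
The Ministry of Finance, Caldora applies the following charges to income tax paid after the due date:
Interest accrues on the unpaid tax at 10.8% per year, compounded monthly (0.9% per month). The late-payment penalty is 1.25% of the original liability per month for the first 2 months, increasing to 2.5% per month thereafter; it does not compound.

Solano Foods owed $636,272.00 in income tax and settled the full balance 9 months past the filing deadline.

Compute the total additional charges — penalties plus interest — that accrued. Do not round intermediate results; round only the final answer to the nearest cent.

Penalty, months 1–2: 2 × 1.25% × $636,272.00 = $15,906.80
Penalty, months 3–9: 7 × 2.5% × $636,272.00 = $111,347.60
Interest: $636,272.00 × ((1 + 0.009)^9 − 1) = $636,272.00 × 0.0839781… = $53,432.8947…
Penalties + interest = $127,254.4000 + $53,432.8947… = $180,687.29

$180,687.29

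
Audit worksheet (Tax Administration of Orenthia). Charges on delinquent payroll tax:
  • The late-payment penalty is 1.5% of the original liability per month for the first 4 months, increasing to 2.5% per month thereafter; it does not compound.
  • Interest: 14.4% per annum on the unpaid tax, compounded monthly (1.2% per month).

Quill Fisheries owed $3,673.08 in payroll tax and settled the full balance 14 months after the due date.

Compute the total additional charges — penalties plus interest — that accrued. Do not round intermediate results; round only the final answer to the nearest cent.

Penalty, months 1–4: 4 × 1.5% × $3,673.08 = $220.38…
Penalty, months 5–14: 10 × 2.5% × $3,673.08 = $918.27
Interest: $3,673.08 × ((1 + 0.012)^14 − 1) = $3,673.08 × 0.1817543… = $667.5979…
Penalties + interest = $1,138.6548 + $667.5979… = $1,806.25

$1,806.25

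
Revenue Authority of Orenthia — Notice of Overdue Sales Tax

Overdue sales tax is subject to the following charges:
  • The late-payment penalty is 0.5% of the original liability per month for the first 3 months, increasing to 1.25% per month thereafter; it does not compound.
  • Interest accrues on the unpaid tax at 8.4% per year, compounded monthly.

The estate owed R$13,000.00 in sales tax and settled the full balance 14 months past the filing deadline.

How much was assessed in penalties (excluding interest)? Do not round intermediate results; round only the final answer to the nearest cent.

R$1,982.50

Penalty, months 1–3: 3 × 0.5% × R$13,000.00 = R$195.00
Penalty, months 4–14: 11 × 1.25% × R$13,000.00 = R$1,787.50
Total penalty = R$195.00 + R$1,787.50 = R$1,982.50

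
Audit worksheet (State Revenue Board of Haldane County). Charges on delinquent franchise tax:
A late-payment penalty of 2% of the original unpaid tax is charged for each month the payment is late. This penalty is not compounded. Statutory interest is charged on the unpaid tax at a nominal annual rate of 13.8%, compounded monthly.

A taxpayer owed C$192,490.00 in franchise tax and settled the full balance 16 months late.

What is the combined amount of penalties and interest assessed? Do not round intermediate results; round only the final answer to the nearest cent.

C$100,240.02

Late-payment penalty = 2% × C$192,490.00 × 16 mo = C$61,596.80
Interest (13.8%/yr ÷ 12 = 1.15%/month): C$192,490.00 × ((1 + 0.0115)^16 − 1) = C$38,643.2182…
Penalties + interest = C$61,596.8000 + C$38,643.2182… = C$100,240.02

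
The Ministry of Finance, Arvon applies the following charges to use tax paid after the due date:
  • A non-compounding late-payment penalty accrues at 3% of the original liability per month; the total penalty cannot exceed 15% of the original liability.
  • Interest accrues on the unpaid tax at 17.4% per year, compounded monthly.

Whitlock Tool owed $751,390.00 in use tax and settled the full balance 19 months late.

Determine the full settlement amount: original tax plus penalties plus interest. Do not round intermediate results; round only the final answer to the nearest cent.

Penalty (uncapped): 19 × 3% × $751,390.00 = $428,292.30; cap = 15% × $751,390.00 = $112,708.50 → penalty = $112,708.50
Interest (17.4%/yr ÷ 12 = 1.45%/month): $751,390.00 × ((1 + 0.0145)^19 − 1) = $236,376.7135…
Total = $751,390.00 + $112,708.5000 + $236,376.7135… = $1,100,475.21

$1,100,475.21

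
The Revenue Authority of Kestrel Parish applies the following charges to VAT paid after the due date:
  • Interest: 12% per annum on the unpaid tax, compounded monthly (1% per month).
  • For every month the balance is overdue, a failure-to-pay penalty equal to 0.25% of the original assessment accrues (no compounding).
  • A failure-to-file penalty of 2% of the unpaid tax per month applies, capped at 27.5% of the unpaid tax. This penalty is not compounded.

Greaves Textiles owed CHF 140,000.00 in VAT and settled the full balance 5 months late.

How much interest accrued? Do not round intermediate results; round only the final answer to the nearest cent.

Interest: CHF 140,000.00 × ((1 + 0.01)^5 − 1) = CHF 140,000.00 × 0.0510101… = CHF 7,141.4070…

CHF 7,141.41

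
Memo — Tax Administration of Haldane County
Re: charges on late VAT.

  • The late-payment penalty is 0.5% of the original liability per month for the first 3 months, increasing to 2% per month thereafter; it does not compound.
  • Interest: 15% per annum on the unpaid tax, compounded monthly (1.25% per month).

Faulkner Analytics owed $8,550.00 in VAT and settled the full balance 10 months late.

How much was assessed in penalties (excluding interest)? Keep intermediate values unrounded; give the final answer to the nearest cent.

Penalty, months 1–3: 3 × 0.5% × $8,550.00 = $128.25
Penalty, months 4–10: 7 × 2% × $8,550.00 = $1,197.00
Total penalty = $128.25 + $1,197.00 = $1,325.25

$1,325.25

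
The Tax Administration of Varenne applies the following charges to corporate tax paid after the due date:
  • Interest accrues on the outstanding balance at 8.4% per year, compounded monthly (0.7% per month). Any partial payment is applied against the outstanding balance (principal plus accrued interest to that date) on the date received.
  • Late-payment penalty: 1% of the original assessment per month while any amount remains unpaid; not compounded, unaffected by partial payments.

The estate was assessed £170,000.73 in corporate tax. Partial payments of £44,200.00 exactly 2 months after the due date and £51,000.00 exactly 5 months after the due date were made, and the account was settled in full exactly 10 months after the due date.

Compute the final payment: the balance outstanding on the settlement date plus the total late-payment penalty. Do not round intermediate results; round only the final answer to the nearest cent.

£99,735.92

Balance at month 2: £170,000.7300 × (1 + 0.007)^2 = £172,389.0703…
After £44,200.00 payment: £172,389.0703… − £44,200.00 = £128,189.0703…
Balance at month 5: £128,189.0703… × (1 + 0.007)^3 = £130,899.9285…
After £51,000.00 payment: £130,899.9285… − £51,000.00 = £79,899.9285…
Balance at month 10: £79,899.9285… × (1 + 0.007)^5 = £82,735.8520…
Penalty: 10 × 1% × £170,000.73 = £17,000.07…
Final settlement = outstanding balance + penalty = £82,735.8520… + £17,000.07… = £99,735.92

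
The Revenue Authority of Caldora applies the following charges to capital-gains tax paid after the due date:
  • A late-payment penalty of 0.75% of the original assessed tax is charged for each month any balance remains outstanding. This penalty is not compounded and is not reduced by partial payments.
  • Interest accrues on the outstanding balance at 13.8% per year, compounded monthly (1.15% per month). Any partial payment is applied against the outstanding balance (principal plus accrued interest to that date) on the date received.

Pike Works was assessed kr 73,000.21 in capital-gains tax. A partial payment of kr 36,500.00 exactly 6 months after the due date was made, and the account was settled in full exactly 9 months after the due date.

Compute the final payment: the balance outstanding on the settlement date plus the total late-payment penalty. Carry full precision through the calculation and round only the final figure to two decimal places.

Balance at month 6: kr 73,000.2100 × (1 + 0.0115)^6 = kr 78,184.2784…
After kr 36,500.00 payment: kr 78,184.2784… − kr 36,500.00 = kr 41,684.2784…
Balance at month 9: kr 41,684.2784… × (1 + 0.0115)^3 = kr 43,138.9876…
Penalty: 9 × 0.75% × kr 73,000.21 = kr 4,927.51…
Final settlement = outstanding balance + penalty = kr 43,138.9876… + kr 4,927.51… = kr 48,066.50

kr 48,066.50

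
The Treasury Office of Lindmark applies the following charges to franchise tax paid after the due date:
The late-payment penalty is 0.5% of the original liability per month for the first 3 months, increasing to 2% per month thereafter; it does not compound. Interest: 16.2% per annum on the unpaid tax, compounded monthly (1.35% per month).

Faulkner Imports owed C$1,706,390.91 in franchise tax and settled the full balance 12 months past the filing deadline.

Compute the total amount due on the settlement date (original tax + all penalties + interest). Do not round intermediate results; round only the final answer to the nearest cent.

Penalty, months 1–3: 3 × 0.5% × C$1,706,390.91 = C$25,595.86…
Penalty, months 4–12: 9 × 2% × C$1,706,390.91 = C$307,150.36…
Interest: C$1,706,390.91 × ((1 + 0.0135)^12 − 1) = C$1,706,390.91 × 0.1745866… = C$297,912.9612…
Total = C$1,706,390.91 + C$332,746.2275… + C$297,912.9612… = C$2,337,050.10

C$2,337,050.10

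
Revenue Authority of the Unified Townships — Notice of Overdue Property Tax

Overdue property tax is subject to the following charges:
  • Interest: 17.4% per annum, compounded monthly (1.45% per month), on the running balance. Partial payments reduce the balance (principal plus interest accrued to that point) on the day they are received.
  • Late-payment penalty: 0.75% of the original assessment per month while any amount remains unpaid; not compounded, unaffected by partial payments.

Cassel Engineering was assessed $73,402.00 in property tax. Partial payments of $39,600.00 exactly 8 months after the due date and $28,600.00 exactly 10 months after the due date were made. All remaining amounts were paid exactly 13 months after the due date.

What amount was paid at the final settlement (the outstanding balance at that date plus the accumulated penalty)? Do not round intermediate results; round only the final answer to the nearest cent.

Balance at month 8: $73,402.0000 × (1 + 0.0145)^8 = $82,361.5108…
After $39,600.00 payment: $82,361.5108… − $39,600.00 = $42,761.5108…
Balance at month 10: $42,761.5108… × (1 + 0.0145)^2 = $44,010.5852…
After $28,600.00 payment: $44,010.5852… − $28,600.00 = $15,410.5852…
Balance at month 13: $15,410.5852… × (1 + 0.0145)^3 = $16,090.7129…
Penalty: 13 × 0.75% × $73,402.00 = $7,156.70…
Final settlement = outstanding balance + penalty = $16,090.7129… + $7,156.70… = $23,247.41

$23,247.41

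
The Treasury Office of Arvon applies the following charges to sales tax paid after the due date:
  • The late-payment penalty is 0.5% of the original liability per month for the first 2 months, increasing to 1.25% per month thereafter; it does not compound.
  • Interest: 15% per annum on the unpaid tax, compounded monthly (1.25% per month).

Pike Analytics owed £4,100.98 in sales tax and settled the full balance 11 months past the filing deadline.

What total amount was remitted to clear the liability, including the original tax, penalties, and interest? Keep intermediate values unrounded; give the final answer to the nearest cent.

£5,203.83

Penalty, months 1–2: 2 × 0.5% × £4,100.98 = £41.01…
Penalty, months 3–11: 9 × 1.25% × £4,100.98 = £461.36…
Interest: £4,100.98 × ((1 + 0.0125)^11 − 1) = £4,100.98 × 0.1464242… = £600.4828…
Total = £4,100.98 + £502.3701… + £600.4828… = £5,203.83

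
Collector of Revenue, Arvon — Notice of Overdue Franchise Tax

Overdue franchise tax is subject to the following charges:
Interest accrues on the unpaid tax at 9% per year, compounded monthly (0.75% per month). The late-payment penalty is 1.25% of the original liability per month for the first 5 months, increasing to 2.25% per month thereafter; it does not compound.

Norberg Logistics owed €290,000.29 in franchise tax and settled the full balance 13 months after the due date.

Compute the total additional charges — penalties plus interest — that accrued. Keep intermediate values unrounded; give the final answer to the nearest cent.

Penalty, months 1–5: 5 × 1.25% × €290,000.29 = €18,125.02…
Penalty, months 6–13: 8 × 2.25% × €290,000.29 = €52,200.05…
Interest: €290,000.29 × ((1 + 0.0075)^13 − 1) = €290,000.29 × 0.1020104… = €29,583.0599…
Penalties + interest = €70,325.0703… + €29,583.0599… = €99,908.13

€99,908.13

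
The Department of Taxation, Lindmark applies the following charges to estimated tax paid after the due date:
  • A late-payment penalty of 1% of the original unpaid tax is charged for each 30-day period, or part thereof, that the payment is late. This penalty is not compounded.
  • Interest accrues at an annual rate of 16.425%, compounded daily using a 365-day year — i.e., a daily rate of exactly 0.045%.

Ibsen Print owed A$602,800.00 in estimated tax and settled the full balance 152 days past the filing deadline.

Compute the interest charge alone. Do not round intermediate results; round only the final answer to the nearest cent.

A$42,664.42

Interest: A$602,800.00 × ((1 + 0.00045)^152 − 1) = A$602,800.00 × 0.07077707… = A$42,664.4153…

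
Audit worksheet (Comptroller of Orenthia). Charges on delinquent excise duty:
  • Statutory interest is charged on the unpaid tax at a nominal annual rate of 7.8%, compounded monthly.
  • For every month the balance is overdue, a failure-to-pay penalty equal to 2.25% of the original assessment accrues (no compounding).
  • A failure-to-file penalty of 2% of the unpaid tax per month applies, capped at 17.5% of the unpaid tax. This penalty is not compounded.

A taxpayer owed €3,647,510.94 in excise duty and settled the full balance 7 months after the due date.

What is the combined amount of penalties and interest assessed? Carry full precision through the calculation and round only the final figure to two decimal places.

Failure-to-file: 7 × 2% × €3,647,510.94 = €510,651.53… (under the 17.5% cap)
Failure-to-pay penalty: 7 × 2.25% × €3,647,510.94 = €574,482.97…
Interest (7.8%/yr ÷ 12 = 0.65%/month): €3,647,510.94 × ((1 + 0.0065)^7 − 1) = €169,233.2900…
Penalties + interest = €1,085,134.5047… + €169,233.2900… = €1,254,367.79

€1,254,367.79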